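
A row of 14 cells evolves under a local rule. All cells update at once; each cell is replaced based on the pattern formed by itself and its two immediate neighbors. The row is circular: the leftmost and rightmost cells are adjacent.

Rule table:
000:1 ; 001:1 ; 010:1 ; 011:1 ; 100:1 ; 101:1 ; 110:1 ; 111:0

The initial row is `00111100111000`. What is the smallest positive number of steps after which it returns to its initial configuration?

2

step 1: 11100111101111
step 2: 00111100111000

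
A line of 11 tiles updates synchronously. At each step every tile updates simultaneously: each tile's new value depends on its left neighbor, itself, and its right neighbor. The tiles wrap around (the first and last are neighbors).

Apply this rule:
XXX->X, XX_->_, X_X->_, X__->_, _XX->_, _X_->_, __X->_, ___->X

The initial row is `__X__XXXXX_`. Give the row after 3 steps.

step 1: X_____XXX__
step 2: __XXX__X___
step 3: X__X_____XX

X__X_____XX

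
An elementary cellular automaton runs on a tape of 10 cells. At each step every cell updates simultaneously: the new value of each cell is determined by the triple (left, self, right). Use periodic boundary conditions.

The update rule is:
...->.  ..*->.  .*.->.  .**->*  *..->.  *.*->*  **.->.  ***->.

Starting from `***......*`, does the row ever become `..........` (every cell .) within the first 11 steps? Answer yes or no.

yes

step 1: .........*
step 2: ..........
all cells are . at step 2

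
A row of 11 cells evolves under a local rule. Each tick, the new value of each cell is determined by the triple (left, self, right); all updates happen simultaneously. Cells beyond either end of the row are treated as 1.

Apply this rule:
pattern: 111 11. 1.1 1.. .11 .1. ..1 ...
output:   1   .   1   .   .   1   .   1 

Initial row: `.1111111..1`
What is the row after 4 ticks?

11.11.111..

1.11111....
.1.111..11.
111.1.....1
11.11.111..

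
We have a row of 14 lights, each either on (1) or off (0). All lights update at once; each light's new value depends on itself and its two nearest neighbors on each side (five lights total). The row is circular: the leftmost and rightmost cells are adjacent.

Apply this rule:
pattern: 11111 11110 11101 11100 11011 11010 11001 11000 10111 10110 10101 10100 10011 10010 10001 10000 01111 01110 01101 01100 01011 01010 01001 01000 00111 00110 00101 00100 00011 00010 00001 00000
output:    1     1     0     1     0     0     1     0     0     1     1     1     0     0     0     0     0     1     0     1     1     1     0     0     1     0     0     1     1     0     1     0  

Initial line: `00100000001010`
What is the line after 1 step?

00100000100110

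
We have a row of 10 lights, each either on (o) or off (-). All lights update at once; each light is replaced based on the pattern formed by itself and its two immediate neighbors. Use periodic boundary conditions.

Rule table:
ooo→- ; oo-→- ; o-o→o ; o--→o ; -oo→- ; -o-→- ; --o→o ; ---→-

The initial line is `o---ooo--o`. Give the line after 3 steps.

-o-o-o-oo-

-o-o---oo-
o-o-o-o--o
-o-o-o-oo-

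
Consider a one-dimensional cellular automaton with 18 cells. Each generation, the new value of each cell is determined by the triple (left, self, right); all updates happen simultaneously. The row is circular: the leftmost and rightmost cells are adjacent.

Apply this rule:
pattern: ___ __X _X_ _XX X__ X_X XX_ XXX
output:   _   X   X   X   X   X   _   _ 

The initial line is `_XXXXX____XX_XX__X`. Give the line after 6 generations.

XX____X__XX_XX_XXX
__X__XXXXX_XX_XX__
_XXXXX____XX_XX_X_
XX____X__XX_XX_XXX  (repeats generation 1; period 3)
generation 6: _XXXXX____XX_XX_X_

_XXXXX____XX_XX_X_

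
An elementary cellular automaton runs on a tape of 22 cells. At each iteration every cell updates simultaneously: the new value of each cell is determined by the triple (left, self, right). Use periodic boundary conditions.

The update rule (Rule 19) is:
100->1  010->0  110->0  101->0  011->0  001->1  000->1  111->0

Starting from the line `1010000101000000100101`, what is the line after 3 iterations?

0001111000111111111000

0001111000111111011000
1110000111000000000111
0001111000111111111000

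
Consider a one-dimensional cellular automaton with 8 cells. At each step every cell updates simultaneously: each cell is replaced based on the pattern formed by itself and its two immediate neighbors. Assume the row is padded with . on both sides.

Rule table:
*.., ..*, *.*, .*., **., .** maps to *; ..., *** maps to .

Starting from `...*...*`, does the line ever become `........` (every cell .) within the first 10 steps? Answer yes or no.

step 1: ..***.**
step 2: .**.****
step 3: *****..*
step 4: *...****
step 5: **.**..*
step 6: ********
step 7: *......*
step 8: **....**
step 9: ***..***
step 10: *.****.*
step 10 is *.****.*, still not uniform .

no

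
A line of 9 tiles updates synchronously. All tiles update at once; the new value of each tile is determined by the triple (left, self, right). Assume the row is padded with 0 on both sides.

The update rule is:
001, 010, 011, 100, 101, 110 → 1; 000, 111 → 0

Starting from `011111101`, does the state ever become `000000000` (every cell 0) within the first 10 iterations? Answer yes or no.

iteration 1: 110000111
iteration 2: 111001101
iteration 3: 101111111
iteration 4: 111000001
iteration 5: 101100011
iteration 6: 111110111
iteration 7: 100011101
iteration 8: 110110111
iteration 9: 111111101
iteration 10: 100000111
iteration 10 is 100000111, still not uniform 0

no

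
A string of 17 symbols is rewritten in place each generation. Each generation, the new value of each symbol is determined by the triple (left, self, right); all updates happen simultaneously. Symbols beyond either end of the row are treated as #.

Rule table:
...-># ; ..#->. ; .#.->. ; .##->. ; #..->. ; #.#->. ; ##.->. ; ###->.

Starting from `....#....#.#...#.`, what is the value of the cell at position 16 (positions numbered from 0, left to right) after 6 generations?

.

generation 1: .##...##.....#...
generation 2: ....#....###...#.
generation 3: .##...##.....#...  (repeats generation 1; period 2)
generation 6: ....#....###...#.
position 16 holds .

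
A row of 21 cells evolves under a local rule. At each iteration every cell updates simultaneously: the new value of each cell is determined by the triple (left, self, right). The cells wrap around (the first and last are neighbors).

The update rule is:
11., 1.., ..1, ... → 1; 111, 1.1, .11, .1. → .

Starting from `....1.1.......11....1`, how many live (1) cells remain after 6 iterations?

1111...1111111.11111.
...1111......1.....1.
111...1111111.11111.1
..1111......1.....1..
11...1111111.11111.11
.1111......1.....1...
count of 1: 6

6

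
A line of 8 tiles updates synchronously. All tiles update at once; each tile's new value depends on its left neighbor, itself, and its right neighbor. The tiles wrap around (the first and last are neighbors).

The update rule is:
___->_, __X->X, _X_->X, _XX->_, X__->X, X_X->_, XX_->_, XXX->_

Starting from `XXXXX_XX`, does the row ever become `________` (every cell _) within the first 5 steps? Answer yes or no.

yes

step 1: ________
all cells are _ at step 1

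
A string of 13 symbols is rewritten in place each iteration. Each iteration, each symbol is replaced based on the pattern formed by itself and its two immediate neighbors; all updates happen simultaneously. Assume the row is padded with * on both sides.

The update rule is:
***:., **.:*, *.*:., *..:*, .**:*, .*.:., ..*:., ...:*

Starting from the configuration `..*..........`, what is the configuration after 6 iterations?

****.*.*.....

iteration 1: *..*********.
iteration 2: **.*.......*.
iteration 3: .*..******...
iteration 4: ..*.*....***.
iteration 5: *....***.*.*.
iteration 6: ****.*.*.....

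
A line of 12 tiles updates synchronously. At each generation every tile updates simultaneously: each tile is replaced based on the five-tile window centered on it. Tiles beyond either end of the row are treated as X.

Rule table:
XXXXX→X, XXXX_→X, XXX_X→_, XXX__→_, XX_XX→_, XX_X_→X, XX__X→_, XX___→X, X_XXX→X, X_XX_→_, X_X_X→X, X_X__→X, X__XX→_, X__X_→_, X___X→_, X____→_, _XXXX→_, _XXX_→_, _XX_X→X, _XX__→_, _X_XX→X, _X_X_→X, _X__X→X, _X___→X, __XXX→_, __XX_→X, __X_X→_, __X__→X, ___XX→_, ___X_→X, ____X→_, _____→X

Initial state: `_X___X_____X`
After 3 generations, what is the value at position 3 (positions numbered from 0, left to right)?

_

XXX_XXX_X___
XX__X__XXX__
X___XX______
position 3 holds _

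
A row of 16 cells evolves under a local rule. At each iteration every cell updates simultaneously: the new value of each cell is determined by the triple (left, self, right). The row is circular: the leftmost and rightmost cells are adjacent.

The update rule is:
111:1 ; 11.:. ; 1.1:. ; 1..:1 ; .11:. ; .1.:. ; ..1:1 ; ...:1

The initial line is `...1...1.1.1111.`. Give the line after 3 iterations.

111.111.....11.1
11...1.11111....
..111...111.1111

..111...111.1111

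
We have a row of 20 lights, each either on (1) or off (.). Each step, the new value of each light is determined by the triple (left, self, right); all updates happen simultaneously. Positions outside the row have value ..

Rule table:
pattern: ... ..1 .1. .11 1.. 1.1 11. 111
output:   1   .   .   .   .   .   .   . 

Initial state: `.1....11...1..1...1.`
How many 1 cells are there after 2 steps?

...11....1......1...
11....11...1111...11
count of 1: 10

10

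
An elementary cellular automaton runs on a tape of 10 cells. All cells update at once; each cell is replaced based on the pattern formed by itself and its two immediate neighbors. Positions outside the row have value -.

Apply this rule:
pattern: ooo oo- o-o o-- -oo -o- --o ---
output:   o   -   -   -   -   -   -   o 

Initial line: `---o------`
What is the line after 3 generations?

generation 1: oo---ooooo
generation 2: ---o--ooo-
generation 3: oo-----o--

oo-----o--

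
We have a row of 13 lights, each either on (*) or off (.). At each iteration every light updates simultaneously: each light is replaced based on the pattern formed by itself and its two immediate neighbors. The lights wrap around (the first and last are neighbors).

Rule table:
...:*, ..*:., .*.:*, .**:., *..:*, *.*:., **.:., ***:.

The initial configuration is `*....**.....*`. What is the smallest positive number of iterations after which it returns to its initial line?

.***...****..
....**.....**
***...****...
...**.....**.
**...****...*
..**.....**..
*...****...**
.**.....**...
...****...***
**.....**....
..****...***.
*.....**....*
.****...***..
.....**....**
****...***...
....**....**.
***...***...*
...**....**..
**...***...**
..**....**...
*...***...***
.**....**....
...***...****
**....**.....
..***...****.
*....**.....*

26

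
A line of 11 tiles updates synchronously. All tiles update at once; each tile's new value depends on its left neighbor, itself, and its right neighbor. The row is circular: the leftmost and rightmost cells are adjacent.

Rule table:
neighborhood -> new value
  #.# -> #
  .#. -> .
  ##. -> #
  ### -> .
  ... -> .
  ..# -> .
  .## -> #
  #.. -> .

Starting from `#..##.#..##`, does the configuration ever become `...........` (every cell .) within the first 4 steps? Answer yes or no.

#..###...#.
...#.#....#
....#......
...........
all cells are . at step 4

yes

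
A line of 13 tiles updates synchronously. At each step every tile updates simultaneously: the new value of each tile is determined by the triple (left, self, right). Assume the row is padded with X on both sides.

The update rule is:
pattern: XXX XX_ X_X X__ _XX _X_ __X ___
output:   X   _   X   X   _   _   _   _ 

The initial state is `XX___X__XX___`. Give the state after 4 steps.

_X_X_X___X___

X_X___X___X__
_X_X___X___X_
X_X_X___X___X
_X_X_X___X___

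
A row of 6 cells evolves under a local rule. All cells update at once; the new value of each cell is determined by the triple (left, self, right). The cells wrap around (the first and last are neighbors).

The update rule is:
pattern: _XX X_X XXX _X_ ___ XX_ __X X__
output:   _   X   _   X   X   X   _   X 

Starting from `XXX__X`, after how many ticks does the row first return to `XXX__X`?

__XX__
X__XXX
XX____
_XXXX_
____XX
XXX__X

6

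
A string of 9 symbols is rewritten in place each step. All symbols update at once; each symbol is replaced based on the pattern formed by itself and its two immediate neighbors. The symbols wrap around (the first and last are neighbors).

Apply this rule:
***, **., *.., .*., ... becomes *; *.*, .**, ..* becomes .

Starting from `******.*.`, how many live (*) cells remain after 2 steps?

step 1: .*****.*.
step 2: ..****.**
count of *: 6

6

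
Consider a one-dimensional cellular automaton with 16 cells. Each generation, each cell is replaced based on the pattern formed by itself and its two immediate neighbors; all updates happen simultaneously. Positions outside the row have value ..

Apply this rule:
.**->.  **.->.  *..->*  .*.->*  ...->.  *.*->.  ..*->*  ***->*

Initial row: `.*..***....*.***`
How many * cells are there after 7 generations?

****.*.*..**..*.
.**..*.***..****
*..***..*.**.**.
***.*.***......*
.*..*..*.*....**
********.**..*..
.******....****.
count of *: 10

10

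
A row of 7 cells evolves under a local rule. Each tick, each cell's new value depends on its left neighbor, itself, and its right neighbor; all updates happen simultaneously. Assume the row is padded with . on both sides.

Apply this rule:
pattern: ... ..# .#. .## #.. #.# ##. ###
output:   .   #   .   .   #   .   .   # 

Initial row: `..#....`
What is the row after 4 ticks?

#.....#

tick 1: .#.#...
tick 2: #...#..
tick 3: .#.#.#.
tick 4: #.....#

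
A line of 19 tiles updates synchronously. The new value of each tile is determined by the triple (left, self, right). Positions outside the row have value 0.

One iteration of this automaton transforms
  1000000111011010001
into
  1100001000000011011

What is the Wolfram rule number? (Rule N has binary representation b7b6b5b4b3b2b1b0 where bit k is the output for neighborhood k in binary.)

22

position 8: 111 → 0  (bit 7 = 0)
position 9: 110 → 0  (bit 6 = 0)
position 10: 101 → 0  (bit 5 = 0)
position 1: 100 → 1  (bit 4 = 1)
position 7: 011 → 0  (bit 3 = 0)
position 0: 010 → 1  (bit 2 = 1)
position 6: 001 → 1  (bit 1 = 1)
position 2: 000 → 0  (bit 0 = 0)
bits b7..b0 = 00010110 = 22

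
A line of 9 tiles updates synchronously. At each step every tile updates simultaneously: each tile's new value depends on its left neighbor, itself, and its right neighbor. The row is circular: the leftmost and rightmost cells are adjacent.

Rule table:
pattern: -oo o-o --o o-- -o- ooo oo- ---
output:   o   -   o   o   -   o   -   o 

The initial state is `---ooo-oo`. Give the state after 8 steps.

o--oooo-o

step 1: ooooo--o-
step 2: oooo-oo--
step 3: ooo--o-oo
step 4: oo-oo--oo
step 5: o--o-oooo
step 6: -oo--oooo
step 7: -o-ooooo-
step 8: o--oooo-o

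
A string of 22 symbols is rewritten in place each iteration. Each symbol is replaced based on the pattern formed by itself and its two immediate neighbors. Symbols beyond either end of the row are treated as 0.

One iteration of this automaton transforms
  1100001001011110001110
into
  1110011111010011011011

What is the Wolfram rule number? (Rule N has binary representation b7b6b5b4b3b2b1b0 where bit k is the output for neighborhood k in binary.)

position 12: 111 → 0  (bit 7 = 0)
position 1: 110 → 1  (bit 6 = 1)
position 10: 101 → 0  (bit 5 = 0)
position 2: 100 → 1  (bit 4 = 1)
position 0: 011 → 1  (bit 3 = 1)
position 6: 010 → 1  (bit 2 = 1)
position 5: 001 → 1  (bit 1 = 1)
position 3: 000 → 0  (bit 0 = 0)
bits b7..b0 = 01011110 = 94

94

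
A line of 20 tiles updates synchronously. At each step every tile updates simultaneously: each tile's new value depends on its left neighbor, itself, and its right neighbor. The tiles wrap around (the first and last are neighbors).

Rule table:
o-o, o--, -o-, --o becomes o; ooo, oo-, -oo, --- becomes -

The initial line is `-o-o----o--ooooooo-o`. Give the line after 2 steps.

-----oo----o-----o--

ooooo--oooo-------oo
-----oo----o-----o--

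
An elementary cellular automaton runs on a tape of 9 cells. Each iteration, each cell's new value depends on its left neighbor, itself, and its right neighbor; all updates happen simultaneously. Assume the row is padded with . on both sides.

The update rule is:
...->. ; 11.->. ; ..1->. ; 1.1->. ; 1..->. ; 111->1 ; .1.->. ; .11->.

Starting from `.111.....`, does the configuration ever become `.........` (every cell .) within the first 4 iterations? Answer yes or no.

iteration 1: ..1......
iteration 2: .........
all cells are . at iteration 2

yes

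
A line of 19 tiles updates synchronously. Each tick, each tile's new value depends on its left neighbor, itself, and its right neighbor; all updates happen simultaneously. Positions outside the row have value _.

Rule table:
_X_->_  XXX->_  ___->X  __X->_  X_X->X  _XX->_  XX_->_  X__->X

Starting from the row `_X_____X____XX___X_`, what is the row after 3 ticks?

__XXXX__XXX___XX__X
X_____X____XX___X__
_XXXX__XXX___XX__XX

_XXXX__XXX___XX__XX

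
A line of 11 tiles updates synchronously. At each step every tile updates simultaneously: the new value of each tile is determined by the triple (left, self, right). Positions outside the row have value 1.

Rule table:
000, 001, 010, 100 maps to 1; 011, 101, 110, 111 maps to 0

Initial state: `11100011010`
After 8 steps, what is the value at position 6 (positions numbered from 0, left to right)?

1

00011100010
11100011110
00011100000
11100011111
00011100000  (repeats step 3; period 2)
step 8: 11100011111
position 6 holds 1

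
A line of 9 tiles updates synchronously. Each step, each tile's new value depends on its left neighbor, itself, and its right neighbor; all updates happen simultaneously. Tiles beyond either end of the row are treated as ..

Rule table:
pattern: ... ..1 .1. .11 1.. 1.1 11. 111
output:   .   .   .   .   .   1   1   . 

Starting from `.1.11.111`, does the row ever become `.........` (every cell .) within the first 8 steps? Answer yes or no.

..1.11..1
...1.1...
....1....
.........
all cells are . at step 4

yes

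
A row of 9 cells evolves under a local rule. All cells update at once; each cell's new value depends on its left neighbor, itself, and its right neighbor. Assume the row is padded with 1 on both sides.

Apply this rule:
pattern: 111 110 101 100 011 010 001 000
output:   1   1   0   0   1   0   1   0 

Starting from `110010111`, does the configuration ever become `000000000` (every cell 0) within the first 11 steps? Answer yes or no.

110100111
110001111
110011111
110111111
110111111  (fixed point — unchanged through step 11)
step 11 is 110111111, still not uniform 0

no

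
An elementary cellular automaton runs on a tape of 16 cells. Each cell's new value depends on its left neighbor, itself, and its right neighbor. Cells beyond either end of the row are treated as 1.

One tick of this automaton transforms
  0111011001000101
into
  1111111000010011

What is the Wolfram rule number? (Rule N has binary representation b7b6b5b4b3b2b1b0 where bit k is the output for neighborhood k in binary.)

position 2: 111 → 1  (bit 7 = 1)
position 3: 110 → 1  (bit 6 = 1)
position 0: 101 → 1  (bit 5 = 1)
position 7: 100 → 0  (bit 4 = 0)
position 1: 011 → 1  (bit 3 = 1)
position 9: 010 → 0  (bit 2 = 0)
position 8: 001 → 0  (bit 1 = 0)
position 11: 000 → 1  (bit 0 = 1)
bits b7..b0 = 11101001 = 233

233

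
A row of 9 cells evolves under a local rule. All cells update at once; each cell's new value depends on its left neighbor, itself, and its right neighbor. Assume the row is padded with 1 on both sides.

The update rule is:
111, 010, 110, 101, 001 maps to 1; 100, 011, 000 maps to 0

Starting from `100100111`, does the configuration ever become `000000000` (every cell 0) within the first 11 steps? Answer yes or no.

101101011
110111101
111011110
111101111
111110111
111111011
111111101
111111110
111111111
111111111  (fixed point — unchanged through step 11)
step 11 is 111111111, still not uniform 0

no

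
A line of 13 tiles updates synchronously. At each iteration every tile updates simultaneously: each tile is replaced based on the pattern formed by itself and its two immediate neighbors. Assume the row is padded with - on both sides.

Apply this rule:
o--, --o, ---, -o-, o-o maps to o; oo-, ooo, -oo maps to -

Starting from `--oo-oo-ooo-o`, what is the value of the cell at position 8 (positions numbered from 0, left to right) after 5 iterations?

oo--o--o---oo
--ooooooooo--
oo---------oo
--ooooooooo--  (repeats iteration 2; period 2)
iteration 5: oo---------oo
position 8 holds -

-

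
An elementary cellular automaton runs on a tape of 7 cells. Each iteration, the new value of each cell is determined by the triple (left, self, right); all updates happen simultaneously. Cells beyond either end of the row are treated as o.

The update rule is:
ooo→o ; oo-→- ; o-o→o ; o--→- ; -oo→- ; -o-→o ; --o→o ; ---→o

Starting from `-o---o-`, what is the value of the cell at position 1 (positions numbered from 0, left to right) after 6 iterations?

oo-oooo
o-o-ooo
-ooo-oo
o-o-o-o
-ooooo-
o-ooo-o
position 1 holds -

-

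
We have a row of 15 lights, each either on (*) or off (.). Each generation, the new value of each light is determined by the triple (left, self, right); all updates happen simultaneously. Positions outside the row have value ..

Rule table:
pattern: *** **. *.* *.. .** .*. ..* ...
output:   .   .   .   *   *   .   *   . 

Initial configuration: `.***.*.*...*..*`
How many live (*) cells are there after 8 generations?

4

**......*.*.**.
*.*....*....*.*
...*..*.*..*...
..*.**...**.*..
.*..*.*.**...*.
*.**....*.*.*.*
..*.*..*.......
.*...**.*......
count of *: 4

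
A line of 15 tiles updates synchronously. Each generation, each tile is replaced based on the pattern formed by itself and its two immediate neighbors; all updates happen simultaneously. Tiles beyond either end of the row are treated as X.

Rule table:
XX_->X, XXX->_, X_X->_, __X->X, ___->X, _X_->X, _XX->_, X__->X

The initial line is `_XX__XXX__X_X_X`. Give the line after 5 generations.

generation 1: __XXX__XXXX_X__
generation 2: XX__XXX___X_XXX
generation 3: _XXX__XXXXX____
generation 4: ___XXX____XXXXX
generation 5: XXX__XXXXX_____

XXX__XXXXX_____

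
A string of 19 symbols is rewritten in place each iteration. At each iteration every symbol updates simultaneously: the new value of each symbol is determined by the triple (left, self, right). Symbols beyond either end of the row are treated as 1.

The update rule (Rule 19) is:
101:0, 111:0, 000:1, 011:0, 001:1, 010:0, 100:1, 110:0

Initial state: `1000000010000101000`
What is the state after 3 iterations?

1111111111111000111

0111111101111000111
0000000000000111000
1111111111111000111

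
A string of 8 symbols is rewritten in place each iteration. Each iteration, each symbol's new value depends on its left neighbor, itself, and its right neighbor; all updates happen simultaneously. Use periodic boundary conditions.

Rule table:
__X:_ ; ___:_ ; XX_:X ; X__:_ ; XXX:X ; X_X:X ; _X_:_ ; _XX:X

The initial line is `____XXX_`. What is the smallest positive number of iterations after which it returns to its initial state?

1

____XXX_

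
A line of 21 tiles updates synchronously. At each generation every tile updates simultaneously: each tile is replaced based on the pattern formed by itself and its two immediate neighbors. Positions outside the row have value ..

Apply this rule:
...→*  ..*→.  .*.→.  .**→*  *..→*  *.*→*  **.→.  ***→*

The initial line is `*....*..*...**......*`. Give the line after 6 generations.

generation 1: .***..*..**.*.*****..
generation 2: .**.*..*.*.*.*****.**
generation 3: .*.*.*..*.*.*****.**.
generation 4: ..*.*.*..*.*****.**.*
generation 5: *..*.*.*..*****.**.*.
generation 6: .*..*.*.*.****.**.*.*

.*..*.*.*.****.**.*.*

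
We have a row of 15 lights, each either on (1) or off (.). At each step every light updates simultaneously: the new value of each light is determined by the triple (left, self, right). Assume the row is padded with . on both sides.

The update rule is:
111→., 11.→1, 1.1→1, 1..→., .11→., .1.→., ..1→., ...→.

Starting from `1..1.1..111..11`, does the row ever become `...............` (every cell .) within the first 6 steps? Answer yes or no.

....1.....1...1
...............
all cells are . at step 2

yes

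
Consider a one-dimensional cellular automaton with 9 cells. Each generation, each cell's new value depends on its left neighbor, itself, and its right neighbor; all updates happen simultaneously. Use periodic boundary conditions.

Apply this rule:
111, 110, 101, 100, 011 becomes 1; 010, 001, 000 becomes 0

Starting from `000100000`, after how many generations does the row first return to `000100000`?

000010000
000001000
000000100
000000010
000000001
100000000
010000000
001000000
000100000

9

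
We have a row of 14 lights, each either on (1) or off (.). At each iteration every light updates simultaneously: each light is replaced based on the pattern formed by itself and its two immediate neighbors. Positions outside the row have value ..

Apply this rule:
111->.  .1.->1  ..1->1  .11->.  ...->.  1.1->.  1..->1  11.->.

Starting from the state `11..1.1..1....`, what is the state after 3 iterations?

111.......111.

..111.11111...
.1.........1..
111.......111.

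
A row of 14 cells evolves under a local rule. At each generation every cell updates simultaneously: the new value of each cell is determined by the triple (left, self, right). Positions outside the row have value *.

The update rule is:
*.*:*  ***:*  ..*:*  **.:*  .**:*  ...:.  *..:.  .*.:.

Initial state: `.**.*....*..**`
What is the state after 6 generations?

*****.********

****....*..***
****...*..****
****..*..*****
****.*..******
*****..*******
*****.********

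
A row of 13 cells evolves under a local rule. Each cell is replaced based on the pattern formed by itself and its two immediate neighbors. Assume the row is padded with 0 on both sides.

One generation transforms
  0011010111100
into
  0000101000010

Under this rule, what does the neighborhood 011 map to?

0

At position 2 the neighborhood is 011; the next row has 0 there.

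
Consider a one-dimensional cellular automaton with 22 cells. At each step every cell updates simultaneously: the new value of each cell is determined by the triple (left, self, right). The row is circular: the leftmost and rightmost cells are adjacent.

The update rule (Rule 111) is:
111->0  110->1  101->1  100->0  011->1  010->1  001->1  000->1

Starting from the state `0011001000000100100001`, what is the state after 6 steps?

0111011011111101101111
1101111110000111111001
0111000010111100001011
1101011111100101111111
0111110000101111000000
1100010111111001011111

1100010111111001011111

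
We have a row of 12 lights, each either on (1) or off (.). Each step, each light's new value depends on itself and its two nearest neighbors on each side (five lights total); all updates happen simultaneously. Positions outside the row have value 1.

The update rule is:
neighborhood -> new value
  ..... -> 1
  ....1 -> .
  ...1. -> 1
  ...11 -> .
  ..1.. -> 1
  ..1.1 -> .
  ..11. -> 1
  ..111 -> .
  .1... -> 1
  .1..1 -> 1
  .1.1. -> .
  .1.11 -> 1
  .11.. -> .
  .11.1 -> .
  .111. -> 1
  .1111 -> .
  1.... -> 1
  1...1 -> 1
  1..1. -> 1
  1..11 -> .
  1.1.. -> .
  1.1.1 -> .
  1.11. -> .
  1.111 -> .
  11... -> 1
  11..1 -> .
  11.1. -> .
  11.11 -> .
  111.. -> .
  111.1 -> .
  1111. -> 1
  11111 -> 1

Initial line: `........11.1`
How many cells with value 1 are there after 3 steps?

5

step 1: 111111..1...
step 2: 11111..1111.
step 3: 1111.....1..
count of 1: 5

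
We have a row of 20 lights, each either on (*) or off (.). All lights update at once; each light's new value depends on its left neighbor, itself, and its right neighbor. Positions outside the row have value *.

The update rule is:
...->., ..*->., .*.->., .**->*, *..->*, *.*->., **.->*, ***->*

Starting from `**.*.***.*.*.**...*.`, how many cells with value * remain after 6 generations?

**...***.....***....
***..****....****...
****.*****...*****..
****.******..******.
****.*******.******.
****.*******.******.
count of *: 17

17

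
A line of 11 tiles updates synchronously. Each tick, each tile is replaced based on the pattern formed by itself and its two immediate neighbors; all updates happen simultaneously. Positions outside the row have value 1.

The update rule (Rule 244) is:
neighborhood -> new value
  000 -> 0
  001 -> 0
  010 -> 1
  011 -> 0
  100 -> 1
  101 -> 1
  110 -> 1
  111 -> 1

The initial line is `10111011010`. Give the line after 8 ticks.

tick 1: 11011101111
tick 2: 11101110111
tick 3: 11110111011
tick 4: 11111011101
tick 5: 11111101110
tick 6: 11111110111
tick 7: 11111111011
tick 8: 11111111101

11111111101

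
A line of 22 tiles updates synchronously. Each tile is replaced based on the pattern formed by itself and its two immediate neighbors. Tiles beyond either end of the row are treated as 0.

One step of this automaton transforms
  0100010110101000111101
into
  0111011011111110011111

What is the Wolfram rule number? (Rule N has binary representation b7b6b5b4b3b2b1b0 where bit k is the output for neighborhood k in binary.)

245

position 17: 111 → 1  (bit 7 = 1)
position 8: 110 → 1  (bit 6 = 1)
position 6: 101 → 1  (bit 5 = 1)
position 2: 100 → 1  (bit 4 = 1)
position 7: 011 → 0  (bit 3 = 0)
position 1: 010 → 1  (bit 2 = 1)
position 0: 001 → 0  (bit 1 = 0)
position 3: 000 → 1  (bit 0 = 1)
bits b7..b0 = 11110101 = 245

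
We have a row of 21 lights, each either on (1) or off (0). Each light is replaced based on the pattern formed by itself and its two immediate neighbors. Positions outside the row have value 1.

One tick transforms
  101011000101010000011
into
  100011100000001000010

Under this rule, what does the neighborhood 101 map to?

0

At position 1 the neighborhood is 101; the next row has 0 there.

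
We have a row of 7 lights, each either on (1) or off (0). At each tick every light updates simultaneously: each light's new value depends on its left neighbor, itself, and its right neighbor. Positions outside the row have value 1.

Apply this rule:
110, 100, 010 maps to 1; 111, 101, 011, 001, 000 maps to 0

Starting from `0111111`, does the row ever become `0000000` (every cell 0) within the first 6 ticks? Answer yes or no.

0000000
all cells are 0 at tick 1

yes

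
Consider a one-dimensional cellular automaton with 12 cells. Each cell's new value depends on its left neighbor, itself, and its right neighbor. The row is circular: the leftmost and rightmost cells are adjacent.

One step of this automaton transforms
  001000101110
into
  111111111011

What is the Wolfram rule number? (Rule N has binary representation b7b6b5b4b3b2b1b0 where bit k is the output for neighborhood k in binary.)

position 9: 111 → 0  (bit 7 = 0)
position 10: 110 → 1  (bit 6 = 1)
position 7: 101 → 1  (bit 5 = 1)
position 3: 100 → 1  (bit 4 = 1)
position 8: 011 → 1  (bit 3 = 1)
position 2: 010 → 1  (bit 2 = 1)
position 1: 001 → 1  (bit 1 = 1)
position 0: 000 → 1  (bit 0 = 1)
bits b7..b0 = 01111111 = 127

127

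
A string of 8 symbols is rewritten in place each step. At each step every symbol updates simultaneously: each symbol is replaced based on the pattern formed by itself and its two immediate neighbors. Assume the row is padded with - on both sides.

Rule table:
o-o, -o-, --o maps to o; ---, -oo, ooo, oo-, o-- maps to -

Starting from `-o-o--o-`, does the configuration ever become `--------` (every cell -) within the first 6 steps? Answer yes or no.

no

step 1: oooo-oo-
step 2: ----o---
step 3: ---oo---
step 4: --o-----
step 5: -oo-----
step 6: o-------
step 6 is o-------, still not uniform -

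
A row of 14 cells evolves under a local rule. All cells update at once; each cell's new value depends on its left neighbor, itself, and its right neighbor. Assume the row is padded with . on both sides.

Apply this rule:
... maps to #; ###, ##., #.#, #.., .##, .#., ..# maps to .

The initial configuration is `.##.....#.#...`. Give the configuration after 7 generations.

....###.....##

....###.....##
###.....###...
....###.....##  (repeats generation 1; period 2)
generation 7: ....###.....##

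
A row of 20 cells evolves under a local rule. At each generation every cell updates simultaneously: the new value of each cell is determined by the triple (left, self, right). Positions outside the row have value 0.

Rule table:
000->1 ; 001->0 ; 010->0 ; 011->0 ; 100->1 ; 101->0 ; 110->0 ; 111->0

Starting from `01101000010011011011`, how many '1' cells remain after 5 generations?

4

00000111001000000000
11110000100111111111
00001110010000000000
11100001001111111111
00011100100000000000
count of 1: 4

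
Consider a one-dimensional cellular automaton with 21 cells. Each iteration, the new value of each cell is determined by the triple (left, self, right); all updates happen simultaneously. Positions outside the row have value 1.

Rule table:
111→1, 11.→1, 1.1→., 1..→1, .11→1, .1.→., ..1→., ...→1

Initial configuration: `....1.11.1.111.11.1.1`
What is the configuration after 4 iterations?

11111.1111.111.1111.1

111...11...111.11...1
11111.1111.111.1111.1
11111.1111.111.1111.1  (fixed point — unchanged through iteration 4)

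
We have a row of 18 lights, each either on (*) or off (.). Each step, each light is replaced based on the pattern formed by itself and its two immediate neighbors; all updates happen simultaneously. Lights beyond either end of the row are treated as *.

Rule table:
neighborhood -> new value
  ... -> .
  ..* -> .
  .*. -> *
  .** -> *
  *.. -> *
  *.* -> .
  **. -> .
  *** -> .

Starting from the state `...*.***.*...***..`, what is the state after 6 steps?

*..*.*...**..*..*.
.*.*.**..*.*.**.*.
.*.*.*.*.*.*.*..*.
.*.*.*.*.*.*.**.*.
.*.*.*.*.*.*.*..*.  (repeats step 3; period 2)
step 6: .*.*.*.*.*.*.**.*.

.*.*.*.*.*.*.**.*.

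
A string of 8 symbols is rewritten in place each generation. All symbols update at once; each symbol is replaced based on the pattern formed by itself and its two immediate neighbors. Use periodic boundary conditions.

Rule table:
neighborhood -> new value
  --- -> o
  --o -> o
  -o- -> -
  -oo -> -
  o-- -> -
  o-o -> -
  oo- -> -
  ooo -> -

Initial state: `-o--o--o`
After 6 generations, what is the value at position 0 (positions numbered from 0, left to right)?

---o--o-
ooo--o--
----o--o
-ooo--o-
o----o--
--ooo--o
position 0 holds -

-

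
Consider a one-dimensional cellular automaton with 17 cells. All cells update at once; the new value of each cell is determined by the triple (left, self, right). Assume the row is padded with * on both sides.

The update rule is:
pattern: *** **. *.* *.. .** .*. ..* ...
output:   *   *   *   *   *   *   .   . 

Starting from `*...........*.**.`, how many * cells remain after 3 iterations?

9

**..........*****
***.........*****
****........*****
count of *: 9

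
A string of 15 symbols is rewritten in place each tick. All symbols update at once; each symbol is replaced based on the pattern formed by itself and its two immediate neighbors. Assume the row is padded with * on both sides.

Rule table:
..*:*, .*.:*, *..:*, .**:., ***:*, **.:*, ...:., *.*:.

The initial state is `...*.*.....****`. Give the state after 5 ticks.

******..**..***

*.**.**...*.***
*..*..**.**..**
******.*..***.*
******.***.**..
******..**..***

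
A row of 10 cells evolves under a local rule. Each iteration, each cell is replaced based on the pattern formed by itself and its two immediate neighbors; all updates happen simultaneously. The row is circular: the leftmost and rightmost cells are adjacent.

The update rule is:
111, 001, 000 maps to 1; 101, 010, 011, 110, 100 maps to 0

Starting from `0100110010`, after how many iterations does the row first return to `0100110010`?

1001000100
0010011001
0100100010
1001001100
0010010001
0100100110
1001001000
0010010011
0100100100
1001001001
0010010010
1100100100
0001001001
0110010010
1000100100
0011001001
0100010010
1001100100
0010001001
0100110010

20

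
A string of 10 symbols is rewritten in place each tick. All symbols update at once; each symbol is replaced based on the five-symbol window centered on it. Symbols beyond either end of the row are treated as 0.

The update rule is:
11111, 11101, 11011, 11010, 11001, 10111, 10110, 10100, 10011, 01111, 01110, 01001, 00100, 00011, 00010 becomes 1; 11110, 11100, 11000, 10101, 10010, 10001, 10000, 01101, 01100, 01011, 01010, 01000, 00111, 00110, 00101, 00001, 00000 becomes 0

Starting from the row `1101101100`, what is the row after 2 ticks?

0100110000

tick 1: 0011011000
tick 2: 0100110000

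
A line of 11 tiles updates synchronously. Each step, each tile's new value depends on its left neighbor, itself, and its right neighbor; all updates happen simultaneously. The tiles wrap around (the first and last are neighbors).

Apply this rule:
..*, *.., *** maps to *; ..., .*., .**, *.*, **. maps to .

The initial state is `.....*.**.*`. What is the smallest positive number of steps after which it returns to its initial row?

4

*...*......
.*.*.*....*
......*..*.
.....*.**.*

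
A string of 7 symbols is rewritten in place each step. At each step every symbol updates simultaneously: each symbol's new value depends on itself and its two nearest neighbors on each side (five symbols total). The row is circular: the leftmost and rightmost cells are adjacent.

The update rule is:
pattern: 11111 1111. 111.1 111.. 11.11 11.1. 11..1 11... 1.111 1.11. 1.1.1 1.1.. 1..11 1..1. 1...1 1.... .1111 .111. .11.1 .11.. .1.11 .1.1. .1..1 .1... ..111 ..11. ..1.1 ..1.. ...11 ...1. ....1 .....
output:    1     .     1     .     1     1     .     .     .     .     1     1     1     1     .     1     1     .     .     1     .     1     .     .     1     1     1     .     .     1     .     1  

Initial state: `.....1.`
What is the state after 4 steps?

1..111.

111.1..
1.111.1
.1..11.
1..111.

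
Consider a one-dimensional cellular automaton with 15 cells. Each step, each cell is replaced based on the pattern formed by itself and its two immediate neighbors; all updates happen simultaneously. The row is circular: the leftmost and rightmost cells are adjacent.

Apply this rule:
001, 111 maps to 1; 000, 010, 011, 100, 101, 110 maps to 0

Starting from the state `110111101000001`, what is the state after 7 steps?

100011000000010
000100000000100
001000000001000
010000000010000
100000000100000
000000001000001
000000010000010

000000010000010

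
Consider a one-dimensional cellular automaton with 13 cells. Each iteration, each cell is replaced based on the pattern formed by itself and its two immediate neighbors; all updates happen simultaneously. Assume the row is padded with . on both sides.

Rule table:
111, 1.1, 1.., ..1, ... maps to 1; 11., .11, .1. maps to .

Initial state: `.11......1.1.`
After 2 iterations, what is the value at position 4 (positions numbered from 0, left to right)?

1..111111.1.1
.11.1111.1.1.
position 4 holds 1

1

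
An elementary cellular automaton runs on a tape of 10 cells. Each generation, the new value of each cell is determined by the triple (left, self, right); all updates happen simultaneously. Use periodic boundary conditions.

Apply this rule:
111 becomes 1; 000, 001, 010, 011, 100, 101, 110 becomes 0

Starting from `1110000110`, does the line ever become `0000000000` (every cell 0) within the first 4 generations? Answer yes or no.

yes

generation 1: 0100000000
generation 2: 0000000000
all cells are 0 at generation 2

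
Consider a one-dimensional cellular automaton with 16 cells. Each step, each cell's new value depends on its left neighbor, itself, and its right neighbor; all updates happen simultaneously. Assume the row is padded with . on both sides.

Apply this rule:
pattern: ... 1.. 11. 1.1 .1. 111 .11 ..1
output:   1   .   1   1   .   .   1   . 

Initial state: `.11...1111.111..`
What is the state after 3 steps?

.1.11..1..1111..

step 1: .11.1.1..111.1.1
step 2: .111.1...1.11.1.
step 3: .1.11..1..1111..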